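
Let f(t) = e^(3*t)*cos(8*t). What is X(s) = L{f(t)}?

X(s) = (s - 3)/((s - 3)^2 + 64)

L{cos(8t)} = s/(s^2 + 64).
By the first shifting theorem, multiplying by e^(3t) replaces s with s - 3.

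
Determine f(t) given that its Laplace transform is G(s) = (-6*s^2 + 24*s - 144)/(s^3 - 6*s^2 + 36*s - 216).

f(t) = -3*exp(6*t) + sin(6*t) - 3*cos(6*t)

Factor the denominator: s^3 - 6*s^2 + 36*s - 216 = (s - 6)*(s^2 + 36).
Partial fraction decomposition gives [-3/(s - 6)] + [-3*s/(s^2 + 36)] + [6/(s^2 + 36)].
Invert each term: -3/(s - 6) ↔ -3e^(6t); -3·s/(s^2 + 36) ↔ -3cos(6t); 1·6/(s^2 + 36) ↔ sin(6t).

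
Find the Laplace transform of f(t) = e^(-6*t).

1/(s + 6)

L{e^(-6t)} = 1/(s + 6).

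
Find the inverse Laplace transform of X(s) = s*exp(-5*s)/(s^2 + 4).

Heaviside(t - 5)*(cos(2*t - 10))

The factor e^(-5s) signals a time shift by c = 5 (second shifting theorem).
L{cos(2t)} = s/(s^2 + 4), so L^-1{s/(s^2 + 4)} = cos(2*t).
Hence the inverse is u(t - 5) times that function evaluated at t - 5.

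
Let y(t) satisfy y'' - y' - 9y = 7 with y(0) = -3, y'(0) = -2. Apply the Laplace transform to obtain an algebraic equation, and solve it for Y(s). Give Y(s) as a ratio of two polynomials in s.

Y(s) = (-3*s^2 + s + 7)/(s^3 - s^2 - 9*s)

Apply the Laplace transform to the equation.
The derivative rules (L{y''} = s^2 Y - s·y(0) - y'(0) and L{y'} = sY - y(0), with y(0) = -3, y'(0) = -2) turn the left side into (s^2 - s - 9)Y - (-3*s + 1).
The right side is L{7} = 7/s.
So (s^2 - s - 9)Y = 7/s + (-3*s + 1).
Isolate Y and clear denominators.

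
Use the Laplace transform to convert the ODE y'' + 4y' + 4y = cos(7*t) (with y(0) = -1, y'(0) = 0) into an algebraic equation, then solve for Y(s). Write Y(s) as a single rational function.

Laplace-transform each side.
With L{y''} = s^2 Y - s·y(0) - y'(0) and L{y'} = sY - y(0), with y(0) = -1, y'(0) = 0: the LHS transforms to (s^2 + 4*s + 4)Y - (-s - 4).
The right side is L{cos(7*t)} = s/(s^2 + 49).
So (s^2 + 4*s + 4)Y = s/(s^2 + 49) + (-s - 4).
Solve for Y(s) and write it as one ratio of polynomials.

Y(s) = (-s^3 - 4*s^2 - 48*s - 196)/(s^4 + 4*s^3 + 53*s^2 + 196*s + 196)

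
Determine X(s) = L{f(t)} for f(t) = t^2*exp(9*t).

L{e^(9t)} = 1/(s - 9).
Then apply L{t^2·g(t)} = (-1)^2 d^2/ds^2[G(s)] with G(s) = 1/(s - 9):
differentiating 2 times and applying the sign gives 2/(s - 9)^3.

X(s) = 2/(s - 9)^3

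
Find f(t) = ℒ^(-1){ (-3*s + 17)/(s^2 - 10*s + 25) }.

Factor the denominator: s^2 - 10*s + 25 = (s - 5)^2.
Partial fraction decomposition gives [-3/(s - 5)] + [2/(s - 5)^2].
Invert each term: -3/(s - 5) ↔ -3e^(5t); 2/(s - 5)^2 ↔ 2t·e^(5t).

f(t) = 2*t*exp(5*t) - 3*exp(5*t)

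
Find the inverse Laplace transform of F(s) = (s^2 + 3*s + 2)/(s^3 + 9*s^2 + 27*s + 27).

Factor the denominator: s^3 + 9*s^2 + 27*s + 27 = (s + 3)^3.
Partial fraction decomposition gives [1/(s + 3)] + [-3/(s + 3)^2] + [2/(s + 3)^3].
Invert each term: 1/(s + 3) ↔ e^(-3t); -3/(s + 3)^2 ↔ -3t·e^(-3t); 2/(s + 3)^3 ↔ (1)t^2·e^(-3t).

t^2*exp(-3*t) - 3*t*exp(-3*t) + exp(-3*t)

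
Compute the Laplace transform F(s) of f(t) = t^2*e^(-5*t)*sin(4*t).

F(s) = 8*(3*s^2 + 30*s + 59)/(s^2 + 10*s + 41)^3

L{sin(4t)} = 4/(s^2 + 16).
Multiplying by e^(-5t) shifts s → s + 5, so L{e^(-5*t)*sin(4*t)} = 4/((s + 5)^2 + 16).
Then apply L{t^2·g(t)} = (-1)^2 d^2/ds^2[G(s)] with G(s) = 4/((s + 5)^2 + 16):
differentiating 2 times and applying the sign gives 8*(3*s^2 + 30*s + 59)/(s^2 + 10*s + 41)^3.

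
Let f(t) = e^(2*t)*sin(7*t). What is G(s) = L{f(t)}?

L{sin(7t)} = 7/(s^2 + 49).
By the first shifting theorem, multiplying by e^(2t) replaces s with s - 2.

G(s) = 7/((s - 2)^2 + 49)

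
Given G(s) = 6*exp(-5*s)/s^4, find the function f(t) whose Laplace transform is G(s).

f(t) = Heaviside(t - 5)*((t - 5)^3)

The factor e^(-5s) signals a time shift by c = 5 (second shifting theorem).
L{t^3} = 3!/s^4 = 6/s^4, so L^-1{6/s^4} = t^3.
Hence the inverse is u(t - 5) times that function evaluated at t - 5.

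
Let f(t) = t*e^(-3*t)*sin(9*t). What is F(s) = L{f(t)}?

L{sin(9t)} = 9/(s^2 + 81).
Multiplying by e^(-3t) shifts s → s + 3, so L{e^(-3*t)*sin(9*t)} = 9/((s + 3)^2 + 81).
Then apply L{t·g(t)} = -d/ds[G(s)] with G(s) = 9/((s + 3)^2 + 81):
differentiating 1 time and applying the sign gives 18*(s + 3)/(s^2 + 6*s + 90)^2.

F(s) = 18*(s + 3)/(s^2 + 6*s + 90)^2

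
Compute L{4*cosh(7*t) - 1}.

Apply the Laplace transform termwise.
L{-1} = -1/s; (4)·[L{cosh(7t)} = s/(s^2 - 49)].

4*s/(s^2 - 49) - 1/s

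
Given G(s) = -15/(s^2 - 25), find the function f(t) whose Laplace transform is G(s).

f(t) = -3*sinh(5*t)

Since L{sinh(5t)} = 5/(s^2 - 25), the inverse is sinh(5*t), scaled by -3.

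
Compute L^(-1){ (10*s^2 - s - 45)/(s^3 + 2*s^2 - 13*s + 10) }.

Factor the denominator: s^3 + 2*s^2 - 13*s + 10 = (s - 2)*(s - 1)*(s + 5).
Partial fraction decomposition gives [5/(s + 5)] + [6/(s - 1)] + [-1/(s - 2)].
Invert each term: 5/(s + 5) ↔ 5e^(-5t); 6/(s - 1) ↔ 6e^(t); -1/(s - 2) ↔ -e^(2t).

-exp(2*t) + 6*exp(t) + 5*exp(-5*t)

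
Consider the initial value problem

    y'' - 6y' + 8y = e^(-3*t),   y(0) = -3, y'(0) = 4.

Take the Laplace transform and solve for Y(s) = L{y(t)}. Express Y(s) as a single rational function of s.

Apply the Laplace transform to the equation.
The derivative rules (L{y''} = s^2 Y - s·y(0) - y'(0) and L{y'} = sY - y(0), with y(0) = -3, y'(0) = 4) turn the left side into (s^2 - 6*s + 8)Y - (-3*s + 22).
The right side is L{e^(-3*t)} = 1/(s + 3).
So (s^2 - 6*s + 8)Y = 1/(s + 3) + (-3*s + 22).
Divide through and combine into a single rational function.

Y(s) = (-3*s^2 + 13*s + 67)/(s^3 - 3*s^2 - 10*s + 24)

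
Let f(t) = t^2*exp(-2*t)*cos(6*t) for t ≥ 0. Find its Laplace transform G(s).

G(s) = 2*(s + 2)*(s^2 + 4*s - 104)/(s^2 + 4*s + 40)^3

L{cos(6t)} = s/(s^2 + 36).
Multiplying by e^(-2t) shifts s → s + 2, so L{exp(-2*t)*cos(6*t)} = (s + 2)/((s + 2)^2 + 36).
Then apply L{t^2·g(t)} = (-1)^2 d^2/ds^2[H(s)] with H(s) = (s + 2)/((s + 2)^2 + 36):
differentiating 2 times and applying the sign gives 2*(s + 2)*(s^2 + 4*s - 104)/(s^2 + 4*s + 40)^3.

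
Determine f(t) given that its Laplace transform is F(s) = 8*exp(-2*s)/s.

The factor e^(-2s) signals a time shift by c = 2 (second shifting theorem).
L{8} = 8/s, so L^-1{8/s} = 8.
Hence the inverse is u(t - 2) times that function evaluated at t - 2.

f(t) = Heaviside(t - 2)*(8)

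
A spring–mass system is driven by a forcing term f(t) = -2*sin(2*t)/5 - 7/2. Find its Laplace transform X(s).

The transform is linear, so treat each term independently.
(-2/5)·[L{sin(2t)} = 2/(s^2 + 4)]; L{-7/2} = (-7/2)/s.

X(s) = -4/(5*(s^2 + 4)) - 7/(2*s)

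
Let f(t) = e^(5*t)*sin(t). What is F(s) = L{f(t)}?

L{sin(t)} = 1/(s^2 + 1).
By the first shifting theorem, multiplying by e^(5t) replaces s with s - 5.

F(s) = 1/((s - 5)^2 + 1)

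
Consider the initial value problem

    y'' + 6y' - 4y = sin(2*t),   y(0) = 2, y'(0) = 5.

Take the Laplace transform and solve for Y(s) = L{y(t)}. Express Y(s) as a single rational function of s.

Y(s) = (2*s^3 + 17*s^2 + 8*s + 70)/(s^4 + 6*s^3 + 24*s - 16)

Transform both sides with L{·}.
The derivative rules (L{y''} = s^2 Y - s·y(0) - y'(0) and L{y'} = sY - y(0), with y(0) = 2, y'(0) = 5) turn the left side into (s^2 + 6*s - 4)Y - (2*s + 17).
The right side is L{sin(2*t)} = 2/(s^2 + 4).
So (s^2 + 6*s - 4)Y = 2/(s^2 + 4) + (2*s + 17).
Isolate Y and clear denominators.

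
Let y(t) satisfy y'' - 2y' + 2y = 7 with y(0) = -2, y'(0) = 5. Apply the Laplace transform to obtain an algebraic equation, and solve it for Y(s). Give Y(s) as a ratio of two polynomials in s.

Y(s) = (-2*s^2 + 9*s + 7)/(s^3 - 2*s^2 + 2*s)

Take the Laplace transform of both sides.
The derivative rules (L{y''} = s^2 Y - s·y(0) - y'(0) and L{y'} = sY - y(0), with y(0) = -2, y'(0) = 5) turn the left side into (s^2 - 2*s + 2)Y - (-2*s + 9).
The right side is L{7} = 7/s.
So (s^2 - 2*s + 2)Y = 7/s + (-2*s + 9).
Isolate Y and clear denominators.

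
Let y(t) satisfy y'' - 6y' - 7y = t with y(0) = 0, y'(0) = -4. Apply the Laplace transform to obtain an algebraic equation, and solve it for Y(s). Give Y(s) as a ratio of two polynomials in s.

Laplace-transform each side.
Using L{y''} = s^2 Y - s·y(0) - y'(0) and L{y'} = sY - y(0), with y(0) = 0, y'(0) = -4, the left side becomes (s^2 - 6*s - 7)Y - (-4).
The right side is L{t} = s^(-2).
So (s^2 - 6*s - 7)Y = s^(-2) + (-4).
Divide through and combine into a single rational function.

Y(s) = (-4*s^2 + 1)/(s^4 - 6*s^3 - 7*s^2)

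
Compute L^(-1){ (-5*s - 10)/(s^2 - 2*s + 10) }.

Complete the square in the denominator: s^2 - 2*s + 10 = (s - 1)^2 + 3^2.
Split the numerator to match: -5*s - 10 = -5·(s - 1) - 5·3.
Invert each term: -5·(s - 1)/((s - 1)^2 + 9) ↔ -5e^(t)cos(3t); -5·3/((s - 1)^2 + 9) ↔ -5e^(t)sin(3t).

-5*exp(t)*sin(3*t) - 5*exp(t)*cos(3*t)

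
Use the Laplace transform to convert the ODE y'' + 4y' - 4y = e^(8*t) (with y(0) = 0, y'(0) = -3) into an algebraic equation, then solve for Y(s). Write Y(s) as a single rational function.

Take the Laplace transform of both sides.
Using L{y''} = s^2 Y - s·y(0) - y'(0) and L{y'} = sY - y(0), with y(0) = 0, y'(0) = -3, the left side becomes (s^2 + 4*s - 4)Y - (-3).
The right side is L{e^(8*t)} = 1/(s - 8).
So (s^2 + 4*s - 4)Y = 1/(s - 8) + (-3).
Solve for Y(s) and write it as one ratio of polynomials.

Y(s) = (-3*s + 25)/(s^3 - 4*s^2 - 36*s + 32)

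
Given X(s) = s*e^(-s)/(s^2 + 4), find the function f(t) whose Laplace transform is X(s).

f(t) = Heaviside(t - 1)*(cos(2*t - 2))

The factor e^(-s) signals a time shift by c = 1 (second shifting theorem).
L{cos(2t)} = s/(s^2 + 4), so L^-1{s/(s^2 + 4)} = cos(2*t).
Hence the inverse is u(t - 1) times that function evaluated at t - 1.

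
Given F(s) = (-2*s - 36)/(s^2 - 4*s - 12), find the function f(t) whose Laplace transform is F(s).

Factor the denominator: s^2 - 4*s - 12 = (s - 6)*(s + 2).
Partial fraction decomposition gives [-6/(s - 6)] + [4/(s + 2)].
Invert each term: -6/(s - 6) ↔ -6e^(6t); 4/(s + 2) ↔ 4e^(-2t).

f(t) = -6*exp(6*t) + 4*exp(-2*t)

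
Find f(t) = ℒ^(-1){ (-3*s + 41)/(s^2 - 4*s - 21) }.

Factor the denominator: s^2 - 4*s - 21 = (s - 7)*(s + 3).
Partial fraction decomposition gives [-5/(s + 3)] + [2/(s - 7)].
Invert each term: -5/(s + 3) ↔ -5e^(-3t); 2/(s - 7) ↔ 2e^(7t).

f(t) = 2*exp(7*t) - 5*exp(-3*t)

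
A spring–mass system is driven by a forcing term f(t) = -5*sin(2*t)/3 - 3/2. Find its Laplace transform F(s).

F(s) = -10/(3*(s^2 + 4)) - 3/(2*s)

By linearity of the Laplace transform, transform each term separately.
L{-3/2} = (-3/2)/s; (-5/3)·[L{sin(2t)} = 2/(s^2 + 4)].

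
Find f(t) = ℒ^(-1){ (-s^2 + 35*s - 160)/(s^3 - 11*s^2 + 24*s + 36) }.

Factor the denominator: s^3 - 11*s^2 + 24*s + 36 = (s - 6)^2*(s + 1).
Partial fraction decomposition gives [3/(s - 6)] + [2/(s - 6)^2] + [-4/(s + 1)].
Invert each term: 3/(s - 6) ↔ 3e^(6t); 2/(s - 6)^2 ↔ 2t·e^(6t); -4/(s + 1) ↔ -4e^(-t).

f(t) = 2*t*exp(6*t) + 3*exp(6*t) - 4*exp(-t)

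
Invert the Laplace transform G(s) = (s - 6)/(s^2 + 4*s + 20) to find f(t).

f(t) = -2*exp(-2*t)*sin(4*t) + exp(-2*t)*cos(4*t)

Complete the square in the denominator: s^2 + 4*s + 20 = (s + 2)^2 + 4^2.
Split the numerator to match: s - 6 = 1·(s + 2) - 2·4.
Invert each term: 1·(s + 2)/((s + 2)^2 + 16) ↔ e^(-2t)cos(4t); -2·4/((s + 2)^2 + 16) ↔ -2e^(-2t)sin(4t).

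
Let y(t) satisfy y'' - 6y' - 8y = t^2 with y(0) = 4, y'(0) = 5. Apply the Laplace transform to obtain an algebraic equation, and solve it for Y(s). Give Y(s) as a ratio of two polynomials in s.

Laplace-transform each side.
The derivative rules (L{y''} = s^2 Y - s·y(0) - y'(0) and L{y'} = sY - y(0), with y(0) = 4, y'(0) = 5) turn the left side into (s^2 - 6*s - 8)Y - (4*s - 19).
The right side is L{t^2} = 2/s^3.
So (s^2 - 6*s - 8)Y = 2/s^3 + (4*s - 19).
Isolate Y and clear denominators.

Y(s) = (4*s^4 - 19*s^3 + 2)/(s^5 - 6*s^4 - 8*s^3)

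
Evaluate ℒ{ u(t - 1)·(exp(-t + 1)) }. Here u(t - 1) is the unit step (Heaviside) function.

By the second shifting theorem, L{u(t - c)·g(t - c)} = e^(-cs)·H(s) with c = 1 and H(s) = L{g(t)}.
L{e^(-t)} = 1/(s + 1).

exp(-s)/(s + 1)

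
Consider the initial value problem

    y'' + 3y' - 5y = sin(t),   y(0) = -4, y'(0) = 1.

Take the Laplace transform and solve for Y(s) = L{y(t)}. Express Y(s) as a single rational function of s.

Apply the Laplace transform to the equation.
The derivative rules (L{y''} = s^2 Y - s·y(0) - y'(0) and L{y'} = sY - y(0), with y(0) = -4, y'(0) = 1) turn the left side into (s^2 + 3*s - 5)Y - (-4*s - 11).
The right side is L{sin(t)} = 1/(s^2 + 1).
So (s^2 + 3*s - 5)Y = 1/(s^2 + 1) + (-4*s - 11).
Solve for Y(s) and write it as one ratio of polynomials.

Y(s) = (-4*s^3 - 11*s^2 - 4*s - 10)/(s^4 + 3*s^3 - 4*s^2 + 3*s - 5)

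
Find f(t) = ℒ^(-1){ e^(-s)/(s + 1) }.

f(t) = Heaviside(t - 1)*(exp(-t + 1))

The factor e^(-s) signals a time shift by c = 1 (second shifting theorem).
L{e^(-t)} = 1/(s + 1), so L^-1{1/(s + 1)} = e^(-t).
Hence the inverse is u(t - 1) times that function evaluated at t - 1.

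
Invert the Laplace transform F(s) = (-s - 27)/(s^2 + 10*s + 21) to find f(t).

f(t) = -6*exp(-3*t) + 5*exp(-7*t)

Factor the denominator: s^2 + 10*s + 21 = (s + 3)*(s + 7).
Partial fraction decomposition gives [-6/(s + 3)] + [5/(s + 7)].
Invert each term: -6/(s + 3) ↔ -6e^(-3t); 5/(s + 7) ↔ 5e^(-7t).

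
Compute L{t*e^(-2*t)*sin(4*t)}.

L{sin(4t)} = 4/(s^2 + 16).
Multiplying by e^(-2t) shifts s → s + 2, so L{e^(-2*t)*sin(4*t)} = 4/((s + 2)^2 + 16).
Then apply L{t·g(t)} = -d/ds[H(s)] with H(s) = 4/((s + 2)^2 + 16):
differentiating 1 time and applying the sign gives 8*(s + 2)/(s^2 + 4*s + 20)^2.

8*(s + 2)/(s^2 + 4*s + 20)^2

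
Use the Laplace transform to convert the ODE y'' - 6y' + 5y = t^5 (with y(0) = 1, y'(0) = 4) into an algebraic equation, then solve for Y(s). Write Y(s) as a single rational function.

Y(s) = (s^7 - 2*s^6 + 120)/(s^8 - 6*s^7 + 5*s^6)

Apply the Laplace transform to the equation.
Using L{y''} = s^2 Y - s·y(0) - y'(0) and L{y'} = sY - y(0), with y(0) = 1, y'(0) = 4, the left side becomes (s^2 - 6*s + 5)Y - (s - 2).
The right side is L{t^5} = 120/s^6.
So (s^2 - 6*s + 5)Y = 120/s^6 + (s - 2).
Divide through and combine into a single rational function.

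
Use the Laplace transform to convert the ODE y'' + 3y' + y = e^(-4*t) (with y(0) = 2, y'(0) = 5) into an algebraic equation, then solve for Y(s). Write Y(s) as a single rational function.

Y(s) = (2*s^2 + 19*s + 45)/(s^3 + 7*s^2 + 13*s + 4)

Transform both sides with L{·}.
With L{y''} = s^2 Y - s·y(0) - y'(0) and L{y'} = sY - y(0), with y(0) = 2, y'(0) = 5: the LHS transforms to (s^2 + 3*s + 1)Y - (2*s + 11).
The right side is L{e^(-4*t)} = 1/(s + 4).
So (s^2 + 3*s + 1)Y = 1/(s + 4) + (2*s + 11).
Solve for Y(s) and write it as one ratio of polynomials.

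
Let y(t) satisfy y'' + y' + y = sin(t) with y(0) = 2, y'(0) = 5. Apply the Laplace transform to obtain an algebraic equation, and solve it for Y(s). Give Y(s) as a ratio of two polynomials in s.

Y(s) = (2*s^3 + 7*s^2 + 2*s + 8)/(s^4 + s^3 + 2*s^2 + s + 1)

Take the Laplace transform of both sides.
The derivative rules (L{y''} = s^2 Y - s·y(0) - y'(0) and L{y'} = sY - y(0), with y(0) = 2, y'(0) = 5) turn the left side into (s^2 + s + 1)Y - (2*s + 7).
The right side is L{sin(t)} = 1/(s^2 + 1).
So (s^2 + s + 1)Y = 1/(s^2 + 1) + (2*s + 7).
Solve for Y(s) and write it as one ratio of polynomials.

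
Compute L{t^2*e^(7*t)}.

L{e^(7t)} = 1/(s - 7).
Then apply L{t^2·g(t)} = (-1)^2 d^2/ds^2[H(s)] with H(s) = 1/(s - 7):
differentiating 2 times and applying the sign gives 2/(s - 7)^3.

2/(s - 7)^3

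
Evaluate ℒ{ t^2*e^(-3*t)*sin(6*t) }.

L{sin(6t)} = 6/(s^2 + 36).
Multiplying by e^(-3t) shifts s → s + 3, so L{e^(-3*t)*sin(6*t)} = 6/((s + 3)^2 + 36).
Then apply L{t^2·g(t)} = (-1)^2 d^2/ds^2[G(s)] with G(s) = 6/((s + 3)^2 + 36):
differentiating 2 times and applying the sign gives 36*(s^2 + 6*s - 3)/(s^2 + 6*s + 45)^3.

36*(s^2 + 6*s - 3)/(s^2 + 6*s + 45)^3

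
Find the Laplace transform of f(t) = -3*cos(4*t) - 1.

Apply the Laplace transform termwise.
L{-1} = -1/s; (-3)·[L{cos(4t)} = s/(s^2 + 16)].

-3*s/(s^2 + 16) - 1/s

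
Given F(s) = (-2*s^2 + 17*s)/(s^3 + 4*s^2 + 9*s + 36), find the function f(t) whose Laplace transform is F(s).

Factor the denominator: s^3 + 4*s^2 + 9*s + 36 = (s + 4)*(s^2 + 9).
Partial fraction decomposition gives [-4/(s + 4)] + [2*s/(s^2 + 9)] + [9/(s^2 + 9)].
Invert each term: -4/(s + 4) ↔ -4e^(-4t); 2·s/(s^2 + 9) ↔ 2cos(3t); 3·3/(s^2 + 9) ↔ 3sin(3t).

f(t) = 3*sin(3*t) + 2*cos(3*t) - 4*exp(-4*t)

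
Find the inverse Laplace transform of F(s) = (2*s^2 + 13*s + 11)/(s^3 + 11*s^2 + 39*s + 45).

-5*t*exp(-3*t) + 3*exp(-3*t) - exp(-5*t)

Factor the denominator: s^3 + 11*s^2 + 39*s + 45 = (s + 3)^2*(s + 5).
Partial fraction decomposition gives [3/(s + 3)] + [-5/(s + 3)^2] + [-1/(s + 5)].
Invert each term: 3/(s + 3) ↔ 3e^(-3t); -5/(s + 3)^2 ↔ -5t·e^(-3t); -1/(s + 5) ↔ -e^(-5t).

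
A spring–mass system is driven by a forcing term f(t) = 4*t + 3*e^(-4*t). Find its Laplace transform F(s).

F(s) = 3/(s + 4) + 4/s^2

The transform is linear, so treat each term independently.
(3)·[L{e^(-4t)} = 1/(s + 4)]; (4)·[L{t} = 1!/s^2 = 1/s^2].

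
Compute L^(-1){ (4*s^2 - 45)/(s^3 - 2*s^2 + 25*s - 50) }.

-exp(2*t) + 2*sin(5*t) + 5*cos(5*t)

Factor the denominator: s^3 - 2*s^2 + 25*s - 50 = (s - 2)*(s^2 + 25).
Partial fraction decomposition gives [-1/(s - 2)] + [5*s/(s^2 + 25)] + [10/(s^2 + 25)].
Invert each term: -1/(s - 2) ↔ -e^(2t); 5·s/(s^2 + 25) ↔ 5cos(5t); 2·5/(s^2 + 25) ↔ 2sin(5t).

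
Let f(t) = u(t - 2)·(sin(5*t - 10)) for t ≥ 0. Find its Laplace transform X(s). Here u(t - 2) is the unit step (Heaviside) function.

By the second shifting theorem, L{u(t - c)·g(t - c)} = e^(-cs)·G(s) with c = 2 and G(s) = L{g(t)}.
L{sin(5t)} = 5/(s^2 + 25).

X(s) = 5*exp(-2*s)/(s^2 + 25)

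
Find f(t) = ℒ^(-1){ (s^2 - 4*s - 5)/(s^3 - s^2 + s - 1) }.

f(t) = -4*exp(t) + sin(t) + 5*cos(t)

Factor the denominator: s^3 - s^2 + s - 1 = (s - 1)*(s^2 + 1).
Partial fraction decomposition gives [-4/(s - 1)] + [5*s/(s^2 + 1)] + [1/(s^2 + 1)].
Invert each term: -4/(s - 1) ↔ -4e^(t); 5·s/(s^2 + 1) ↔ 5cos(t); 1·1/(s^2 + 1) ↔ sin(t).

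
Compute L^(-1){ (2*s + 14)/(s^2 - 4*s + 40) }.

Complete the square in the denominator: s^2 - 4*s + 40 = (s - 2)^2 + 6^2.
Split the numerator to match: 2*s + 14 = 2·(s - 2) + 3·6.
Invert each term: 2·(s - 2)/((s - 2)^2 + 36) ↔ 2e^(2t)cos(6t); 3·6/((s - 2)^2 + 36) ↔ 3e^(2t)sin(6t).

3*exp(2*t)*sin(6*t) + 2*exp(2*t)*cos(6*t)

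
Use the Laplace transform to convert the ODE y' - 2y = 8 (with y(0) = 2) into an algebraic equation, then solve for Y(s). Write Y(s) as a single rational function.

Y(s) = (2*s + 8)/(s^2 - 2*s)

Apply the Laplace transform to the equation.
The derivative rules (L{y'} = sY - y(0) = sY - 2) turn the left side into (s - 2)Y - (2).
The right side is L{8} = 8/s.
So (s - 2)Y = 8/s + (2).
Divide through and combine into a single rational function.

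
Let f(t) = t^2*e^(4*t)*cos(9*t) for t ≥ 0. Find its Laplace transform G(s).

G(s) = 2*(s - 4)*(s^2 - 8*s - 227)/(s^2 - 8*s + 97)^3

L{cos(9t)} = s/(s^2 + 81).
Multiplying by e^(4t) shifts s → s - 4, so L{e^(4*t)*cos(9*t)} = (s - 4)/((s - 4)^2 + 81).
Then apply L{t^2·g(t)} = (-1)^2 d^2/ds^2[H(s)] with H(s) = (s - 4)/((s - 4)^2 + 81):
differentiating 2 times and applying the sign gives 2*(s - 4)*(s^2 - 8*s - 227)/(s^2 - 8*s + 97)^3.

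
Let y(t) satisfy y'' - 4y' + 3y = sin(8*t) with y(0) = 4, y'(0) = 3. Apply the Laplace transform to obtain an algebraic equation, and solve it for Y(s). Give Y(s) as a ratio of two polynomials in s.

Y(s) = (4*s^3 - 13*s^2 + 256*s - 824)/(s^4 - 4*s^3 + 67*s^2 - 256*s + 192)

Laplace-transform each side.
With L{y''} = s^2 Y - s·y(0) - y'(0) and L{y'} = sY - y(0), with y(0) = 4, y'(0) = 3: the LHS transforms to (s^2 - 4*s + 3)Y - (4*s - 13).
The right side is L{sin(8*t)} = 8/(s^2 + 64).
So (s^2 - 4*s + 3)Y = 8/(s^2 + 64) + (4*s - 13).
Solve for Y(s) and write it as one ratio of polynomials.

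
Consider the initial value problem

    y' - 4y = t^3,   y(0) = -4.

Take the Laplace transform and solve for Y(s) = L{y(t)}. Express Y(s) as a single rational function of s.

Take the Laplace transform of both sides.
Using L{y'} = sY - y(0) = sY - (-4), the left side becomes (s - 4)Y - (-4).
The right side is L{t^3} = 6/s^4.
So (s - 4)Y = 6/s^4 + (-4).
Solve for Y(s) and write it as one ratio of polynomials.

Y(s) = (-4*s^4 + 6)/(s^5 - 4*s^4)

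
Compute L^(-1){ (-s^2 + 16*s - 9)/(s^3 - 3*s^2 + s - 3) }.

Factor the denominator: s^3 - 3*s^2 + s - 3 = (s - 3)*(s^2 + 1).
Partial fraction decomposition gives [3/(s - 3)] + [-4*s/(s^2 + 1)] + [4/(s^2 + 1)].
Invert each term: 3/(s - 3) ↔ 3e^(3t); -4·s/(s^2 + 1) ↔ -4cos(t); 4·1/(s^2 + 1) ↔ 4sin(t).

3*exp(3*t) + 4*sin(t) - 4*cos(t)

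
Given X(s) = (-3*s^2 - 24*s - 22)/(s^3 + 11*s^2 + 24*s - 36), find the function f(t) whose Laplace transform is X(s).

Factor the denominator: s^3 + 11*s^2 + 24*s - 36 = (s - 1)*(s + 6)^2.
Partial fraction decomposition gives [-2/(s + 6)] + [-2/(s + 6)^2] + [-1/(s - 1)].
Invert each term: -2/(s + 6) ↔ -2e^(-6t); -2/(s + 6)^2 ↔ -2t·e^(-6t); -1/(s - 1) ↔ -e^(t).

f(t) = -2*t*exp(-6*t) - exp(t) - 2*exp(-6*t)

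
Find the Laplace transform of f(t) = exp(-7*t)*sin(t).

1/((s + 7)^2 + 1)

L{sin(t)} = 1/(s^2 + 1).
By the first shifting theorem, multiplying by e^(-7t) replaces s with s + 7.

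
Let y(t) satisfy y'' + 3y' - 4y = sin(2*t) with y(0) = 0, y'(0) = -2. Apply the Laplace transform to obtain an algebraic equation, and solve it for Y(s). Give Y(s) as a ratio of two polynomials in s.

Y(s) = (-2*s^2 - 6)/(s^4 + 3*s^3 + 12*s - 16)

Laplace-transform each side.
Using L{y''} = s^2 Y - s·y(0) - y'(0) and L{y'} = sY - y(0), with y(0) = 0, y'(0) = -2, the left side becomes (s^2 + 3*s - 4)Y - (-2).
The right side is L{sin(2*t)} = 2/(s^2 + 4).
So (s^2 + 3*s - 4)Y = 2/(s^2 + 4) + (-2).
Isolate Y and clear denominators.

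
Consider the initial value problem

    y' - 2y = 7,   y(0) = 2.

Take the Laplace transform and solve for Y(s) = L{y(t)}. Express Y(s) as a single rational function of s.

Transform both sides with L{·}.
With L{y'} = sY - y(0) = sY - 2: the LHS transforms to (s - 2)Y - (2).
The right side is L{7} = 7/s.
So (s - 2)Y = 7/s + (2).
Solve for Y(s) and write it as one ratio of polynomials.

Y(s) = (2*s + 7)/(s^2 - 2*s)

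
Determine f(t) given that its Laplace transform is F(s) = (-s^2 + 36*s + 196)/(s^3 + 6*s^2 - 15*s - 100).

Factor the denominator: s^3 + 6*s^2 - 15*s - 100 = (s - 4)*(s + 5)^2.
Partial fraction decomposition gives [-5/(s + 5)] + [(s + 5)^(-2)] + [4/(s - 4)].
Invert each term: -5/(s + 5) ↔ -5e^(-5t); 1/(s + 5)^2 ↔ t·e^(-5t); 4/(s - 4) ↔ 4e^(4t).

f(t) = t*exp(-5*t) + 4*exp(4*t) - 5*exp(-5*t)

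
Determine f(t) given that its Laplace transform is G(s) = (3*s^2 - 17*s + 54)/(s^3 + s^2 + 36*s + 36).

f(t) = -3*sin(6*t) + cos(6*t) + 2*exp(-t)

Factor the denominator: s^3 + s^2 + 36*s + 36 = (s + 1)*(s^2 + 36).
Partial fraction decomposition gives [2/(s + 1)] + [s/(s^2 + 36)] + [-18/(s^2 + 36)].
Invert each term: 2/(s + 1) ↔ 2e^(-t); 1·s/(s^2 + 36) ↔ cos(6t); -3·6/(s^2 + 36) ↔ -3sin(6t).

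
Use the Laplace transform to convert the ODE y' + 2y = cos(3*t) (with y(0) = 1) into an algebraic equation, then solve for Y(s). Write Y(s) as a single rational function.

Apply the Laplace transform to the equation.
The derivative rules (L{y'} = sY - y(0) = sY - 1) turn the left side into (s + 2)Y - (1).
The right side is L{cos(3*t)} = s/(s^2 + 9).
So (s + 2)Y = s/(s^2 + 9) + (1).
Isolate Y and clear denominators.

Y(s) = (s^2 + s + 9)/(s^3 + 2*s^2 + 9*s + 18)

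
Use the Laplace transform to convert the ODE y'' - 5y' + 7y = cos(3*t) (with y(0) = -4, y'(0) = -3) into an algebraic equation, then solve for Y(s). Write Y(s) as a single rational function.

Y(s) = (-4*s^3 + 17*s^2 - 35*s + 153)/(s^4 - 5*s^3 + 16*s^2 - 45*s + 63)

Laplace-transform each side.
Using L{y''} = s^2 Y - s·y(0) - y'(0) and L{y'} = sY - y(0), with y(0) = -4, y'(0) = -3, the left side becomes (s^2 - 5*s + 7)Y - (-4*s + 17).
The right side is L{cos(3*t)} = s/(s^2 + 9).
So (s^2 - 5*s + 7)Y = s/(s^2 + 9) + (-4*s + 17).
Isolate Y and clear denominators.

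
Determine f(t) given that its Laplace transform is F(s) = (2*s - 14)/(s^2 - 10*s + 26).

Complete the square in the denominator: s^2 - 10*s + 26 = (s - 5)^2 + 1^2.
Split the numerator to match: 2*s - 14 = 2·(s - 5) - 4·1.
Invert each term: 2·(s - 5)/((s - 5)^2 + 1) ↔ 2e^(5t)cos(t); -4·1/((s - 5)^2 + 1) ↔ -4e^(5t)sin(t).

f(t) = -4*exp(5*t)*sin(t) + 2*exp(5*t)*cos(t)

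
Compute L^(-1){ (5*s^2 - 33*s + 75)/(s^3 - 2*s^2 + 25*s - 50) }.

Factor the denominator: s^3 - 2*s^2 + 25*s - 50 = (s - 2)*(s^2 + 25).
Partial fraction decomposition gives [1/(s - 2)] + [4*s/(s^2 + 25)] + [-25/(s^2 + 25)].
Invert each term: 1/(s - 2) ↔ e^(2t); 4·s/(s^2 + 25) ↔ 4cos(5t); -5·5/(s^2 + 25) ↔ -5sin(5t).

exp(2*t) - 5*sin(5*t) + 4*cos(5*t)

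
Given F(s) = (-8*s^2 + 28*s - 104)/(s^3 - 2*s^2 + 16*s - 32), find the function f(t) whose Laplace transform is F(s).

Factor the denominator: s^3 - 2*s^2 + 16*s - 32 = (s - 2)*(s^2 + 16).
Partial fraction decomposition gives [-4/(s - 2)] + [-4*s/(s^2 + 16)] + [20/(s^2 + 16)].
Invert each term: -4/(s - 2) ↔ -4e^(2t); -4·s/(s^2 + 16) ↔ -4cos(4t); 5·4/(s^2 + 16) ↔ 5sin(4t).

f(t) = -4*exp(2*t) + 5*sin(4*t) - 4*cos(4*t)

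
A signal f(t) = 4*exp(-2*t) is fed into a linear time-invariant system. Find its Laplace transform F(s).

L{4} = 4/s.
By the first shifting theorem, multiplying by e^(-2t) replaces s with s + 2.

F(s) = 4/(s + 2)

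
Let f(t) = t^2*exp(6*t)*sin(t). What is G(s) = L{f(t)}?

G(s) = 2*(3*s^2 - 36*s + 107)/(s^2 - 12*s + 37)^3

L{sin(t)} = 1/(s^2 + 1).
Multiplying by e^(6t) shifts s → s - 6, so L{exp(6*t)*sin(t)} = 1/((s - 6)^2 + 1).
Then apply L{t^2·g(t)} = (-1)^2 d^2/ds^2[H(s)] with H(s) = 1/((s - 6)^2 + 1):
differentiating 2 times and applying the sign gives 2*(3*s^2 - 36*s + 107)/(s^2 - 12*s + 37)^3.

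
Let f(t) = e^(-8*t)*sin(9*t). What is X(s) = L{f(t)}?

L{sin(9t)} = 9/(s^2 + 81).
By the first shifting theorem, multiplying by e^(-8t) replaces s with s + 8.

X(s) = 9/((s + 8)^2 + 81)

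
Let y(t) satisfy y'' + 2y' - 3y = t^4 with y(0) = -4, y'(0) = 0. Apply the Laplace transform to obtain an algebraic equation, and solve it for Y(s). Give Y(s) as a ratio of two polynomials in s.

Y(s) = (-4*s^6 - 8*s^5 + 24)/(s^7 + 2*s^6 - 3*s^5)

Laplace-transform each side.
The derivative rules (L{y''} = s^2 Y - s·y(0) - y'(0) and L{y'} = sY - y(0), with y(0) = -4, y'(0) = 0) turn the left side into (s^2 + 2*s - 3)Y - (-4*s - 8).
The right side is L{t^4} = 24/s^5.
So (s^2 + 2*s - 3)Y = 24/s^5 + (-4*s - 8).
Isolate Y and clear denominators.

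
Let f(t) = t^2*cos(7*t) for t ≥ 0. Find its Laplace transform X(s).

L{cos(7t)} = s/(s^2 + 49).
Then apply L{t^2·g(t)} = (-1)^2 d^2/ds^2[G(s)] with G(s) = s/(s^2 + 49):
differentiating 2 times and applying the sign gives 2*s*(s^2 - 147)/(s^2 + 49)^3.

X(s) = 2*s*(s^2 - 147)/(s^2 + 49)^3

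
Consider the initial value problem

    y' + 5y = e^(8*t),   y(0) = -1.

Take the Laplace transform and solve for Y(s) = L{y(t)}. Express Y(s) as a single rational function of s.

Take the Laplace transform of both sides.
With L{y'} = sY - y(0) = sY - (-1): the LHS transforms to (s + 5)Y - (-1).
The right side is L{e^(8*t)} = 1/(s - 8).
So (s + 5)Y = 1/(s - 8) + (-1).
Isolate Y and clear denominators.

Y(s) = (-s + 9)/(s^2 - 3*s - 40)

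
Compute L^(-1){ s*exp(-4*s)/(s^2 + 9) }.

The factor e^(-4s) signals a time shift by c = 4 (second shifting theorem).
L{cos(3t)} = s/(s^2 + 9), so L^-1{s/(s^2 + 9)} = cos(3*t).
Hence the inverse is u(t - 4) times that function evaluated at t - 4.

Heaviside(t - 4)*(cos(3*t - 12))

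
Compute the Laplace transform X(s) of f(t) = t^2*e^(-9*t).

X(s) = 2/(s + 9)^3

L{e^(-9t)} = 1/(s + 9).
Then apply L{t^2·g(t)} = (-1)^2 d^2/ds^2[G(s)] with G(s) = 1/(s + 9):
differentiating 2 times and applying the sign gives 2/(s + 9)^3.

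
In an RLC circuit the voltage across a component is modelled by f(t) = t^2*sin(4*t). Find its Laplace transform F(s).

L{sin(4t)} = 4/(s^2 + 16).
Then apply L{t^2·g(t)} = (-1)^2 d^2/ds^2[G(s)] with G(s) = 4/(s^2 + 16):
differentiating 2 times and applying the sign gives 8*(3*s^2 - 16)/(s^2 + 16)^3.

F(s) = 8*(3*s^2 - 16)/(s^2 + 16)^3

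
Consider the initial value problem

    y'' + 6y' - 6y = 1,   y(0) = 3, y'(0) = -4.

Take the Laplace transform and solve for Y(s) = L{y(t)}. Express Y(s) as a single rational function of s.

Transform both sides with L{·}.
The derivative rules (L{y''} = s^2 Y - s·y(0) - y'(0) and L{y'} = sY - y(0), with y(0) = 3, y'(0) = -4) turn the left side into (s^2 + 6*s - 6)Y - (3*s + 14).
The right side is L{1} = 1/s.
So (s^2 + 6*s - 6)Y = 1/s + (3*s + 14).
Divide through and combine into a single rational function.

Y(s) = (3*s^2 + 14*s + 1)/(s^3 + 6*s^2 - 6*s)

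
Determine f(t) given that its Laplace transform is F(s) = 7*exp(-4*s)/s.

f(t) = Heaviside(t - 4)*(7)

The factor e^(-4s) signals a time shift by c = 4 (second shifting theorem).
L{7} = 7/s, so L^-1{7/s} = 7.
Hence the inverse is u(t - 4) times that function evaluated at t - 4.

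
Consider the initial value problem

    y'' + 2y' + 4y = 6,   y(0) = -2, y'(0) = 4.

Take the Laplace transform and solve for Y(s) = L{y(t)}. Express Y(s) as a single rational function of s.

Apply the Laplace transform to the equation.
With L{y''} = s^2 Y - s·y(0) - y'(0) and L{y'} = sY - y(0), with y(0) = -2, y'(0) = 4: the LHS transforms to (s^2 + 2*s + 4)Y - (-2*s).
The right side is L{6} = 6/s.
So (s^2 + 2*s + 4)Y = 6/s + (-2*s).
Isolate Y and clear denominators.

Y(s) = (-2*s^2 + 6)/(s^3 + 2*s^2 + 4*s)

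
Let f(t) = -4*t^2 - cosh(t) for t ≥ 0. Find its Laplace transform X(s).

Apply the Laplace transform termwise.
(-1)·[L{cosh(t)} = s/(s^2 - 1)]; (-4)·[L{t^2} = 2!/s^3 = 2/s^3].

X(s) = -s/(s^2 - 1) - 8/s^3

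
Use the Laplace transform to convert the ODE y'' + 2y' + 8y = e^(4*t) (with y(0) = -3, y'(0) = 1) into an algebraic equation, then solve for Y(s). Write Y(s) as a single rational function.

Transform both sides with L{·}.
The derivative rules (L{y''} = s^2 Y - s·y(0) - y'(0) and L{y'} = sY - y(0), with y(0) = -3, y'(0) = 1) turn the left side into (s^2 + 2*s + 8)Y - (-3*s - 5).
The right side is L{e^(4*t)} = 1/(s - 4).
So (s^2 + 2*s + 8)Y = 1/(s - 4) + (-3*s - 5).
Solve for Y(s) and write it as one ratio of polynomials.

Y(s) = (-3*s^2 + 7*s + 21)/(s^3 - 2*s^2 - 32)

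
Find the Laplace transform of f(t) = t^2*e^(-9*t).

2/(s + 9)^3

L{e^(-9t)} = 1/(s + 9).
Then apply L{t^2·g(t)} = (-1)^2 d^2/ds^2[H(s)] with H(s) = 1/(s + 9):
differentiating 2 times and applying the sign gives 2/(s + 9)^3.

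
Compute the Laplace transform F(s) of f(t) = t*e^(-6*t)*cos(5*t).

L{cos(5t)} = s/(s^2 + 25).
Multiplying by e^(-6t) shifts s → s + 6, so L{e^(-6*t)*cos(5*t)} = (s + 6)/((s + 6)^2 + 25).
Then apply L{t·g(t)} = -d/ds[G(s)] with G(s) = (s + 6)/((s + 6)^2 + 25):
differentiating 1 time and applying the sign gives (s + 1)*(s + 11)/(s^2 + 12*s + 61)^2.

F(s) = (s + 1)*(s + 11)/(s^2 + 12*s + 61)^2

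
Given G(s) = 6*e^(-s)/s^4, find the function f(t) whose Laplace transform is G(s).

f(t) = Heaviside(t - 1)*((t - 1)^3)

The factor e^(-s) signals a time shift by c = 1 (second shifting theorem).
L{t^3} = 3!/s^4 = 6/s^4, so L^-1{6/s^4} = t^3.
Hence the inverse is u(t - 1) times that function evaluated at t - 1.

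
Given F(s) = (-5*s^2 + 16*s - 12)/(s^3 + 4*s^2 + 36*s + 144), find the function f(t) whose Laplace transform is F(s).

f(t) = 4*sin(6*t) - 2*cos(6*t) - 3*exp(-4*t)

Factor the denominator: s^3 + 4*s^2 + 36*s + 144 = (s + 4)*(s^2 + 36).
Partial fraction decomposition gives [-3/(s + 4)] + [-2*s/(s^2 + 36)] + [24/(s^2 + 36)].
Invert each term: -3/(s + 4) ↔ -3e^(-4t); -2·s/(s^2 + 36) ↔ -2cos(6t); 4·6/(s^2 + 36) ↔ 4sin(6t).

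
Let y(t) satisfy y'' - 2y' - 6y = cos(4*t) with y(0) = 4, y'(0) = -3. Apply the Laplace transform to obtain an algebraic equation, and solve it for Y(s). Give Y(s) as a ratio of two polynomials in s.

Transform both sides with L{·}.
The derivative rules (L{y''} = s^2 Y - s·y(0) - y'(0) and L{y'} = sY - y(0), with y(0) = 4, y'(0) = -3) turn the left side into (s^2 - 2*s - 6)Y - (4*s - 11).
The right side is L{cos(4*t)} = s/(s^2 + 16).
So (s^2 - 2*s - 6)Y = s/(s^2 + 16) + (4*s - 11).
Isolate Y and clear denominators.

Y(s) = (4*s^3 - 11*s^2 + 65*s - 176)/(s^4 - 2*s^3 + 10*s^2 - 32*s - 96)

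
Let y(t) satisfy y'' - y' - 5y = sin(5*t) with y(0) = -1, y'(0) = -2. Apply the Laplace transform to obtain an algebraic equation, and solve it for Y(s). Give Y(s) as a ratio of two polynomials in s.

Y(s) = (-s^3 - s^2 - 25*s - 20)/(s^4 - s^3 + 20*s^2 - 25*s - 125)

Take the Laplace transform of both sides.
Using L{y''} = s^2 Y - s·y(0) - y'(0) and L{y'} = sY - y(0), with y(0) = -1, y'(0) = -2, the left side becomes (s^2 - s - 5)Y - (-s - 1).
The right side is L{sin(5*t)} = 5/(s^2 + 25).
So (s^2 - s - 5)Y = 5/(s^2 + 25) + (-s - 1).
Divide through and combine into a single rational function.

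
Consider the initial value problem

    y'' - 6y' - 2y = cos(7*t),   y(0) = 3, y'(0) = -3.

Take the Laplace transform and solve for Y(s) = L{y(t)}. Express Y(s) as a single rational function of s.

Y(s) = (3*s^3 - 21*s^2 + 148*s - 1029)/(s^4 - 6*s^3 + 47*s^2 - 294*s - 98)

Transform both sides with L{·}.
The derivative rules (L{y''} = s^2 Y - s·y(0) - y'(0) and L{y'} = sY - y(0), with y(0) = 3, y'(0) = -3) turn the left side into (s^2 - 6*s - 2)Y - (3*s - 21).
The right side is L{cos(7*t)} = s/(s^2 + 49).
So (s^2 - 6*s - 2)Y = s/(s^2 + 49) + (3*s - 21).
Solve for Y(s) and write it as one ratio of polynomials.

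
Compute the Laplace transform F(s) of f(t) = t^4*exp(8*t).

L{t^4} = 4!/s^5 = 24/s^5.
By the first shifting theorem, multiplying by e^(8t) replaces s with s - 8.

F(s) = 24/(s - 8)^5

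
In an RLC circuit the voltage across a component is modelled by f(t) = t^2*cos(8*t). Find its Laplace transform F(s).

L{cos(8t)} = s/(s^2 + 64).
Then apply L{t^2·g(t)} = (-1)^2 d^2/ds^2[G(s)] with G(s) = s/(s^2 + 64):
differentiating 2 times and applying the sign gives 2*s*(s^2 - 192)/(s^2 + 64)^3.

F(s) = 2*s*(s^2 - 192)/(s^2 + 64)^3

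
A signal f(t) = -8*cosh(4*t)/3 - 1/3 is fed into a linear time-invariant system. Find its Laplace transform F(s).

F(s) = -8*s/(3*(s^2 - 16)) - 1/(3*s)

By linearity of the Laplace transform, transform each term separately.
L{-1/3} = (-1/3)/s; (-8/3)·[L{cosh(4t)} = s/(s^2 - 16)].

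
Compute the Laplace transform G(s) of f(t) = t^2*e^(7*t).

G(s) = 2/(s - 7)^3

L{e^(7t)} = 1/(s - 7).
Then apply L{t^2·g(t)} = (-1)^2 d^2/ds^2[H(s)] with H(s) = 1/(s - 7):
differentiating 2 times and applying the sign gives 2/(s - 7)^3.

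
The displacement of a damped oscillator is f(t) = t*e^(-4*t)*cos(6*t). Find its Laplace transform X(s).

L{cos(6t)} = s/(s^2 + 36).
Multiplying by e^(-4t) shifts s → s + 4, so L{e^(-4*t)*cos(6*t)} = (s + 4)/((s + 4)^2 + 36).
Then apply L{t·g(t)} = -d/ds[G(s)] with G(s) = (s + 4)/((s + 4)^2 + 36):
differentiating 1 time and applying the sign gives (s - 2)*(s + 10)/(s^2 + 8*s + 52)^2.

X(s) = (s - 2)*(s + 10)/(s^2 + 8*s + 52)^2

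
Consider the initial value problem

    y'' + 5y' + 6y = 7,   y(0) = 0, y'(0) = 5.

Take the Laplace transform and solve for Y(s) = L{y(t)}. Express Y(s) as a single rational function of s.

Laplace-transform each side.
The derivative rules (L{y''} = s^2 Y - s·y(0) - y'(0) and L{y'} = sY - y(0), with y(0) = 0, y'(0) = 5) turn the left side into (s^2 + 5*s + 6)Y - (5).
The right side is L{7} = 7/s.
So (s^2 + 5*s + 6)Y = 7/s + (5).
Divide through and combine into a single rational function.

Y(s) = (5*s + 7)/(s^3 + 5*s^2 + 6*s)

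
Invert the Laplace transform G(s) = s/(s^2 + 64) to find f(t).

f(t) = cos(8*t)

Since L{cos(8t)} = s/(s^2 + 64), the inverse is cos(8*t).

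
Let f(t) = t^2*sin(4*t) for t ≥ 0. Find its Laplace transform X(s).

L{sin(4t)} = 4/(s^2 + 16).
Then apply L{t^2·g(t)} = (-1)^2 d^2/ds^2[G(s)] with G(s) = 4/(s^2 + 16):
differentiating 2 times and applying the sign gives 8*(3*s^2 - 16)/(s^2 + 16)^3.

X(s) = 8*(3*s^2 - 16)/(s^2 + 16)^3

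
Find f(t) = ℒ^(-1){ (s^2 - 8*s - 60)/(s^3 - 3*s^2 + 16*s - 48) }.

f(t) = -3*exp(3*t) + sin(4*t) + 4*cos(4*t)

Factor the denominator: s^3 - 3*s^2 + 16*s - 48 = (s - 3)*(s^2 + 16).
Partial fraction decomposition gives [-3/(s - 3)] + [4*s/(s^2 + 16)] + [4/(s^2 + 16)].
Invert each term: -3/(s - 3) ↔ -3e^(3t); 4·s/(s^2 + 16) ↔ 4cos(4t); 1·4/(s^2 + 16) ↔ sin(4t).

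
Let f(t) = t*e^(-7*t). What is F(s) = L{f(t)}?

L{e^(-7t)} = 1/(s + 7).
Then apply L{t·g(t)} = -d/ds[G(s)] with G(s) = 1/(s + 7):
differentiating 1 time and applying the sign gives (s + 7)^(-2).

F(s) = (s + 7)^(-2)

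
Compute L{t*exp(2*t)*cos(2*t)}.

L{cos(2t)} = s/(s^2 + 4).
Multiplying by e^(2t) shifts s → s - 2, so L{exp(2*t)*cos(2*t)} = (s - 2)/((s - 2)^2 + 4).
Then apply L{t·g(t)} = -d/ds[G(s)] with G(s) = (s - 2)/((s - 2)^2 + 4):
differentiating 1 time and applying the sign gives s*(s - 4)/(s^2 - 4*s + 8)^2.

s*(s - 4)/(s^2 - 4*s + 8)^2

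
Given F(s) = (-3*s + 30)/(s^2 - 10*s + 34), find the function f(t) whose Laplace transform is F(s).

f(t) = 5*exp(5*t)*sin(3*t) - 3*exp(5*t)*cos(3*t)

Complete the square in the denominator: s^2 - 10*s + 34 = (s - 5)^2 + 3^2.
Split the numerator to match: -3*s + 30 = -3·(s - 5) + 5·3.
Invert each term: -3·(s - 5)/((s - 5)^2 + 9) ↔ -3e^(5t)cos(3t); 5·3/((s - 5)^2 + 9) ↔ 5e^(5t)sin(3t).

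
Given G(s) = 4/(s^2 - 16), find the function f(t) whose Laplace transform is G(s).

f(t) = sinh(4*t)

Since L{sinh(4t)} = 4/(s^2 - 16), the inverse is sinh(4*t).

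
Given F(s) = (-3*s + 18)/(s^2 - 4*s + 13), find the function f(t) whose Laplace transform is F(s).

Complete the square in the denominator: s^2 - 4*s + 13 = (s - 2)^2 + 3^2.
Split the numerator to match: -3*s + 18 = -3·(s - 2) + 4·3.
Invert each term: -3·(s - 2)/((s - 2)^2 + 9) ↔ -3e^(2t)cos(3t); 4·3/((s - 2)^2 + 9) ↔ 4e^(2t)sin(3t).

f(t) = 4*exp(2*t)*sin(3*t) - 3*exp(2*t)*cos(3*t)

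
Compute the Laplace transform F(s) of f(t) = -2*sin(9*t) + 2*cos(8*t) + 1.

By linearity of the Laplace transform, transform each term separately.
(-2)·[L{sin(9t)} = 9/(s^2 + 81)]; L{1} = 1/s; (2)·[L{cos(8t)} = s/(s^2 + 64)].

F(s) = 2*s/(s^2 + 64) - 18/(s^2 + 81) + 1/s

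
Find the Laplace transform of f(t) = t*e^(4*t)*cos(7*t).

(s - 11)*(s + 3)/(s^2 - 8*s + 65)^2

L{cos(7t)} = s/(s^2 + 49).
Multiplying by e^(4t) shifts s → s - 4, so L{e^(4*t)*cos(7*t)} = (s - 4)/((s - 4)^2 + 49).
Then apply L{t·g(t)} = -d/ds[H(s)] with H(s) = (s - 4)/((s - 4)^2 + 49):
differentiating 1 time and applying the sign gives (s - 11)*(s + 3)/(s^2 - 8*s + 65)^2.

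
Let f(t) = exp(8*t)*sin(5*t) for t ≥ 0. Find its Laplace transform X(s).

X(s) = 5/((s - 8)^2 + 25)

L{sin(5t)} = 5/(s^2 + 25).
By the first shifting theorem, multiplying by e^(8t) replaces s with s - 8.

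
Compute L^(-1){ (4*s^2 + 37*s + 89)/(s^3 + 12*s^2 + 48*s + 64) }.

5*t^2*exp(-4*t)/2 + 5*t*exp(-4*t) + 4*exp(-4*t)

Factor the denominator: s^3 + 12*s^2 + 48*s + 64 = (s + 4)^3.
Partial fraction decomposition gives [4/(s + 4)] + [5/(s + 4)^2] + [5/(s + 4)^3].
Invert each term: 4/(s + 4) ↔ 4e^(-4t); 5/(s + 4)^2 ↔ 5t·e^(-4t); 5/(s + 4)^3 ↔ (5/2)t^2·e^(-4t).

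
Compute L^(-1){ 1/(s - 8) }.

exp(8*t)

Since L{e^(8t)} = 1/(s - 8), the inverse is e^(8*t).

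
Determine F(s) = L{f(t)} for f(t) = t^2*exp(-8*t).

F(s) = 2/(s + 8)^3

L{e^(-8t)} = 1/(s + 8).
Then apply L{t^2·g(t)} = (-1)^2 d^2/ds^2[G(s)] with G(s) = 1/(s + 8):
differentiating 2 times and applying the sign gives 2/(s + 8)^3.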